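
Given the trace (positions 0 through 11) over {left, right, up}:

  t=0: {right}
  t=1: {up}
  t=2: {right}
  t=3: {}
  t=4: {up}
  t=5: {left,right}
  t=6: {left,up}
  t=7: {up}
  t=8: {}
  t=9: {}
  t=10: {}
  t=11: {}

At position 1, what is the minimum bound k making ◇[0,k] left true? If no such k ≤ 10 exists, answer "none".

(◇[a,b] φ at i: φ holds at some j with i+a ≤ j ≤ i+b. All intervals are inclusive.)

4

Scan j = 1,2,… for left:
  j=1: fails
  j=2: fails
  j=3: fails
  j=4: fails
  j=5: holds
First hit at j=5, so smallest k = 5-1 = 4.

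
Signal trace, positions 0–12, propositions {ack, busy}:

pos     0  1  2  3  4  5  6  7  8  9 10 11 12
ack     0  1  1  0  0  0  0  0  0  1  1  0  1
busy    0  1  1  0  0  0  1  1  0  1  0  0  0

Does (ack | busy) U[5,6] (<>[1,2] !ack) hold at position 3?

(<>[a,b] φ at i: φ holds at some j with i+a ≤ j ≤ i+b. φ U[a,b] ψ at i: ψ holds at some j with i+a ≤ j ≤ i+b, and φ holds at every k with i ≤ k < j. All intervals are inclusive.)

Need some j in [8,9] with <>[1,2] !ack, and (ack | busy) at every k in [3,j-1].
  j=8: <>[1,2] !ack — fails (none in [9,10]).
  j=9: <>[1,2] !ack holds, but (ack | busy) fails at k=3 → not this j.
No j in the window works → until fails.

Does not hold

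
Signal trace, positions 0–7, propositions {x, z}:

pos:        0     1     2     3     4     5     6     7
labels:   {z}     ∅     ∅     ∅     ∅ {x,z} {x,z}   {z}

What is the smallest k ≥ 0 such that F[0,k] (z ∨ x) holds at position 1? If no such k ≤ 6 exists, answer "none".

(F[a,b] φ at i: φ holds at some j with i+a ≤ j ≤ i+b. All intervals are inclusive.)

Scan j = 1,2,… for (z ∨ x):
  j=1: fails
  j=2: fails
  j=3: fails
  j=4: fails
  j=5: holds
First hit at j=5, so smallest k = 5-1 = 4.

4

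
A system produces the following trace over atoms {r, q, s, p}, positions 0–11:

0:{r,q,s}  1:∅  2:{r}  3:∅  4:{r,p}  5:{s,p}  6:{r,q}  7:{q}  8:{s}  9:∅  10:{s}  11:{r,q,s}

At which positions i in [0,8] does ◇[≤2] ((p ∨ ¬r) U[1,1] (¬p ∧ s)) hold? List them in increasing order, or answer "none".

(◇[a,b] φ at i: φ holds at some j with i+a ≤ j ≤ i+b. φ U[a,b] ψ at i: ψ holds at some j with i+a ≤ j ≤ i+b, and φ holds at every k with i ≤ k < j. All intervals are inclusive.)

Evaluate at each i in [0,8]:
  i=0: ✗ (none in [0,2])
  i=1: ✗ (none in [1,3])
  i=2: ✗ (none in [2,4])
  i=3: ✗ (none in [3,5])
  i=4: ✗ (none in [4,6])
  i=5: ✓ (witness j=7)
  i=6: ✓ (witness j=7)
  i=7: ✓ (witness j=7)
  i=8: ✓ (witness j=9)

5, 6, 7, 8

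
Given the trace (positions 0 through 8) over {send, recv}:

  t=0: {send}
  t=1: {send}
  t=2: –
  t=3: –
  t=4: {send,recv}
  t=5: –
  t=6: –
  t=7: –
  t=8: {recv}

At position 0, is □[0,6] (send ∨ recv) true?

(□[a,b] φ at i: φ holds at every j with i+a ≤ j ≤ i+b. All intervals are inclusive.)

Check (send ∨ recv) at every j in [0,6]:
  j=0: true
  j=1: true
  j=2: false
  j=3: false
  j=4: true
  j=5: false
  j=6: false
Fails at j=2 → formula fails.

No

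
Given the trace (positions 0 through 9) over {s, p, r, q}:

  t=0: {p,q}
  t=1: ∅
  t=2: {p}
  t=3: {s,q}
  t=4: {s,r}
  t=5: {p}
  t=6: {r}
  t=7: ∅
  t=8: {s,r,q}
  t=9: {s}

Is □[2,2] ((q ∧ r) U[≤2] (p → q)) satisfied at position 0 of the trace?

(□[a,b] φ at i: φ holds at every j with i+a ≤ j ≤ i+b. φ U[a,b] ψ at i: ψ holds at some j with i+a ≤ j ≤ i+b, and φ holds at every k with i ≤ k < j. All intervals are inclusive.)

Does not hold

Check ((q ∧ r) U[≤2] (p → q)) at every j in [2,2]:
  j=2: fails
Fails at j=2 → formula fails.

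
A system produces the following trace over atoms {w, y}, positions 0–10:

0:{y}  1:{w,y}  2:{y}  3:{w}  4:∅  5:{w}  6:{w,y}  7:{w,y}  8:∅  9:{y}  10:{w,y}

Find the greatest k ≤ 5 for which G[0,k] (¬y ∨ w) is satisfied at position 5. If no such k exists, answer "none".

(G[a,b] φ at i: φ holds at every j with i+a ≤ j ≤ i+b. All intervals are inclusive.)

3

(¬y ∨ w) must hold from j=5 onward; find where it first fails.
  j=5: holds
  j=6: holds
  j=7: holds
  j=8: holds
  j=9: fails
Holds on [5,8], so largest k = 3.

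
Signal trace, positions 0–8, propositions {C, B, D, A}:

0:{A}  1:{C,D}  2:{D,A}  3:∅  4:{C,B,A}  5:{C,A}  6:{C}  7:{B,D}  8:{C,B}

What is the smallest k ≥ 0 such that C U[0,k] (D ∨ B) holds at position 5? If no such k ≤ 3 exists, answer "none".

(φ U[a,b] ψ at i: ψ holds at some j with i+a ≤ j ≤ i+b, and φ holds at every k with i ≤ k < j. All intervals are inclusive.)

Need earliest j ≥ 5 with (D ∨ B), and C at every k in [5,j-1].
  j=5: rhs fails.
  j=6: rhs fails.
  j=7: rhs holds; lhs holds on [5,6]. k = 2.

2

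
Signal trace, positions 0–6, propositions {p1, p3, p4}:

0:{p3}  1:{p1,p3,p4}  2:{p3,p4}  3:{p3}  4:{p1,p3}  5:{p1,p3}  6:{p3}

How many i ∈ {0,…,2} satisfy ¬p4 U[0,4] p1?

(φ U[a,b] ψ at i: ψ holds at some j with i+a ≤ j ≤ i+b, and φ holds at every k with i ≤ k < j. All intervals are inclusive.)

2

Evaluate at each i in [0,2]:
  i=0: ✓ (rhs at j=1; lhs holds on [0,0])
  i=1: ✓ (rhs at j=1)
  i=2: ✗ (lhs fails at k=2 before rhs at j=4)
Positions where it holds: {0, 1} → 2.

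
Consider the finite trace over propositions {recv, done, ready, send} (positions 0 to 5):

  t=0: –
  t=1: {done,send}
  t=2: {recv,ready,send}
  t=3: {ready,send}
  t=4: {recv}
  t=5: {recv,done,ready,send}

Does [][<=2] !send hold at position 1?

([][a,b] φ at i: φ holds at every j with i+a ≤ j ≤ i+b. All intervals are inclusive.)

Check !send at every j in [1,3]:
  j=1: false
  j=2: false
  j=3: false
Fails at j=1 → formula fails.

Does not hold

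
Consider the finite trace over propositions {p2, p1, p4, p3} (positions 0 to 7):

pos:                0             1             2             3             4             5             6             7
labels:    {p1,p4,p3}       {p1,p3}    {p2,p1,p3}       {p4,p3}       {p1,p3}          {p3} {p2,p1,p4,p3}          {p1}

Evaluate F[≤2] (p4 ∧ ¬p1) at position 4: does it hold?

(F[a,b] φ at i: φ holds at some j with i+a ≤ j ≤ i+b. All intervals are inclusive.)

Does not hold

Check (p4 ∧ ¬p1) at each j in [4,6]:
  j=4: false
  j=5: false
  j=6: false
No position in the window satisfies it → formula fails.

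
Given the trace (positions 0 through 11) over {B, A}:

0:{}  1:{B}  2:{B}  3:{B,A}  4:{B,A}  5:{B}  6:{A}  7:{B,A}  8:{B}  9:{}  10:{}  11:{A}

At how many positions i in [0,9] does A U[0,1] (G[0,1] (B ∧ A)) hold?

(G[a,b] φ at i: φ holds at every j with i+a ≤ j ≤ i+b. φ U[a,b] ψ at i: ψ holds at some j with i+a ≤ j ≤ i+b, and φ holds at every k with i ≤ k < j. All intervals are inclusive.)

Evaluate at each i in [0,9]:
  i=0: ✗ (no rhs in [0,1])
  i=1: ✗ (no rhs in [1,2])
  i=2: ✗ (lhs fails at k=2 before rhs at j=3)
  i=3: ✓ (rhs at j=3)
  i=4: ✗ (no rhs in [4,5])
  i=5: ✗ (no rhs in [5,6])
  i=6: ✗ (no rhs in [6,7])
  i=7: ✗ (no rhs in [7,8])
  i=8: ✗ (no rhs in [8,9])
  i=9: ✗ (no rhs in [9,10])
Positions where it holds: {3} → 1.

1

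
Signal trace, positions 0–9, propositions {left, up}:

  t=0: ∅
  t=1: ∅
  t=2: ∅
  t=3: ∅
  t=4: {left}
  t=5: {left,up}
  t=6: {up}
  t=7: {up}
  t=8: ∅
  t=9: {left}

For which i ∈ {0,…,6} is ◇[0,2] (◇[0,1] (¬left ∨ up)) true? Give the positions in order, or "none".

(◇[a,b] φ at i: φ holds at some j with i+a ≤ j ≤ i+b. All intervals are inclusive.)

Evaluate at each i in [0,6]:
  i=0: ✓ (witness j=0)
  i=1: ✓ (witness j=1)
  i=2: ✓ (witness j=2)
  i=3: ✓ (witness j=3)
  i=4: ✓ (witness j=4)
  i=5: ✓ (witness j=5)
  i=6: ✓ (witness j=6)

0, 1, 2, 3, 4, 5, 6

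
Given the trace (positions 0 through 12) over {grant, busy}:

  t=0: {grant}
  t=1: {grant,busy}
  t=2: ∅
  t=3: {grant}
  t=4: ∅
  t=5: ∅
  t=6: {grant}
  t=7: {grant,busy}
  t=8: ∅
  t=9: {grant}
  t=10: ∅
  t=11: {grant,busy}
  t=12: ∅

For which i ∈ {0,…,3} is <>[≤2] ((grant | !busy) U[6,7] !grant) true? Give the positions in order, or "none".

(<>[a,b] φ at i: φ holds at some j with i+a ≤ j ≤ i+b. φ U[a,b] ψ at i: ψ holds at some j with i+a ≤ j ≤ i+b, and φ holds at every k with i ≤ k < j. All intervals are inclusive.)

0, 1, 2, 3

Evaluate at each i in [0,3]:
  i=0: ✓ (witness j=1)
  i=1: ✓ (witness j=1)
  i=2: ✓ (witness j=2)
  i=3: ✓ (witness j=3)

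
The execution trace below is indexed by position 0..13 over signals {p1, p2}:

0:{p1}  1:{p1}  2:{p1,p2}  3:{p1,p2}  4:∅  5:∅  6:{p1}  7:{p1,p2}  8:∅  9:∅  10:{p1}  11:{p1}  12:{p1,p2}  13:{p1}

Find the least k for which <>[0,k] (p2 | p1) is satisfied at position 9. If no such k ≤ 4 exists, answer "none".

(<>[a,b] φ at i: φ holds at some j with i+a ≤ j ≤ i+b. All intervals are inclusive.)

1

Scan j = 9,10,… for (p2 | p1):
  j=9: fails
  j=10: holds
First hit at j=10, so smallest k = 10-9 = 1.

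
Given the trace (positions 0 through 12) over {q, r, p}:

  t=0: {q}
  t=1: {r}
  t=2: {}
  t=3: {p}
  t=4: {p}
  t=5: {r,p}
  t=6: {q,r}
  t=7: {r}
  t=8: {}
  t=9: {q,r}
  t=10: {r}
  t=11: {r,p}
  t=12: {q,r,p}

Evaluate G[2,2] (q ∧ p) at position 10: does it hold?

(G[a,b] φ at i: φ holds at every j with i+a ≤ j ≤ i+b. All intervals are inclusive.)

Yes

Check (q ∧ p) at every j in [12,12]:
  j=12: true
All positions satisfy it → formula holds.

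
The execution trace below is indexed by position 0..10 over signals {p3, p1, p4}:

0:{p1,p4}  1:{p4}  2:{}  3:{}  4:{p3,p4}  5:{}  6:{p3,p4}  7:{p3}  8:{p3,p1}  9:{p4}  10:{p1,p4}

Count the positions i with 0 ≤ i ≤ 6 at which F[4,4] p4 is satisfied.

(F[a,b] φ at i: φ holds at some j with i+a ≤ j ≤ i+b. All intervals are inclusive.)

4

Evaluate at each i in [0,6]:
  i=0: ✓ (witness j=4)
  i=1: ✗ (none in [5,5])
  i=2: ✓ (witness j=6)
  i=3: ✗ (none in [7,7])
  i=4: ✗ (none in [8,8])
  i=5: ✓ (witness j=9)
  i=6: ✓ (witness j=10)
Positions where it holds: {0, 2, 5, 6} → 4.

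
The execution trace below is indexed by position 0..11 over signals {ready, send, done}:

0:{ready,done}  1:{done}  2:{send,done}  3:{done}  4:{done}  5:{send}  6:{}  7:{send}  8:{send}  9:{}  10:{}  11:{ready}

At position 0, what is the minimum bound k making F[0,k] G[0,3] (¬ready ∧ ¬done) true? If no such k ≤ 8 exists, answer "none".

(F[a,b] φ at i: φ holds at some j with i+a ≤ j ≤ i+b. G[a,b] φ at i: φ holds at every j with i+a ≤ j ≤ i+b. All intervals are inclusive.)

Scan j = 0,1,… for G[0,3] (¬ready ∧ ¬done):
  j=0: fails
  j=1: fails
  j=2: fails
  j=3: fails
  j=4: fails
  j=5: holds
First hit at j=5, so smallest k = 5-0 = 5.

5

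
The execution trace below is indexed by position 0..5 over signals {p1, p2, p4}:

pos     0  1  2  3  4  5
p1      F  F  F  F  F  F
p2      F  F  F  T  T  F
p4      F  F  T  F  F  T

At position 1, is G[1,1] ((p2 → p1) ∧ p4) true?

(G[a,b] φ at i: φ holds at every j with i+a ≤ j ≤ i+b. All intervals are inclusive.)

Yes

Check ((p2 → p1) ∧ p4) at every j in [2,2]:
  j=2: true
All positions satisfy it → formula holds.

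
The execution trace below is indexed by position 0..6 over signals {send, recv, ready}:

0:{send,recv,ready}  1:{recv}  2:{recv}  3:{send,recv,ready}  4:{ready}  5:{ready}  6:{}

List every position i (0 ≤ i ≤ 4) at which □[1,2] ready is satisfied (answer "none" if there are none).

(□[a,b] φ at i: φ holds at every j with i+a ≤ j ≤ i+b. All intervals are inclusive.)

Evaluate at each i in [0,4]:
  i=0: ✗ (fails at j=1)
  i=1: ✗ (fails at j=2)
  i=2: ✓ (all of [3,4])
  i=3: ✓ (all of [4,5])
  i=4: ✗ (fails at j=6)

2, 3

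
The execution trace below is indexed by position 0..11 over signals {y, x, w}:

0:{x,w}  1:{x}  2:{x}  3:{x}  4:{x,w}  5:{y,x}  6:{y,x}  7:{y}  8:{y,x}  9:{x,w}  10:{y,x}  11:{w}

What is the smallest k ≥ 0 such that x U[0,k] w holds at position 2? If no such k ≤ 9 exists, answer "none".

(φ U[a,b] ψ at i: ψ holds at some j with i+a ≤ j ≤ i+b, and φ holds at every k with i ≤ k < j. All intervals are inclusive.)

Need earliest j ≥ 2 with w, and x at every k in [2,j-1].
  j=2: rhs fails.
  j=3: rhs fails.
  j=4: rhs holds; lhs holds on [2,3]. k = 2.

2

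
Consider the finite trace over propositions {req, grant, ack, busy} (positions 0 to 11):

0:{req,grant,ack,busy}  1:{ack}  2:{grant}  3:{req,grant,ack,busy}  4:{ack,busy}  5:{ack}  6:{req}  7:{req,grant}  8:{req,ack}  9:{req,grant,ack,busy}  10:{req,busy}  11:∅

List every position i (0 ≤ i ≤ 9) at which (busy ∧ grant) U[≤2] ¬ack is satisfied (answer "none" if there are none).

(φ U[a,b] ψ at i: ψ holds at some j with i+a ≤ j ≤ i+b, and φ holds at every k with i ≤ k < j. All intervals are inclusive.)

Evaluate at each i in [0,9]:
  i=0: ✗ (lhs fails at k=1 before rhs at j=2)
  i=1: ✗ (lhs fails at k=1 before rhs at j=2)
  i=2: ✓ (rhs at j=2)
  i=3: ✗ (no rhs in [3,5])
  i=4: ✗ (lhs fails at k=4 before rhs at j=6)
  i=5: ✗ (lhs fails at k=5 before rhs at j=6)
  i=6: ✓ (rhs at j=6)
  i=7: ✓ (rhs at j=7)
  i=8: ✗ (lhs fails at k=8 before rhs at j=10)
  i=9: ✓ (rhs at j=10; lhs holds on [9,9])

2, 6, 7, 9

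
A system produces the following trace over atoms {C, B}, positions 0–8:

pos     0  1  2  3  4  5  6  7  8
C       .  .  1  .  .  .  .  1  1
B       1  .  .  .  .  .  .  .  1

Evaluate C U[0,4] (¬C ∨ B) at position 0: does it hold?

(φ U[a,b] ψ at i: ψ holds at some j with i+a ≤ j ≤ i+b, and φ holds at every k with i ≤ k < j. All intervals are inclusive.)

Need some j in [0,4] with (¬C ∨ B), and C at every k in [0,j-1].
  j=0: (¬C ∨ B) holds; no prefix to check → satisfied.

True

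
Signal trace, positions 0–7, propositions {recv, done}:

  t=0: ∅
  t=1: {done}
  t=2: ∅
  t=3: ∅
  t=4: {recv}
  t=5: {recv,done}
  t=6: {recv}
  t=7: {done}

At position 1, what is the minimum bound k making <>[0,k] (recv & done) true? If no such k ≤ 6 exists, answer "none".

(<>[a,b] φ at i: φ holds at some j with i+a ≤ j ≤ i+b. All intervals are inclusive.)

4

Scan j = 1,2,… for (recv & done):
  j=1: fails
  j=2: fails
  j=3: fails
  j=4: fails
  j=5: holds
First hit at j=5, so smallest k = 5-1 = 4.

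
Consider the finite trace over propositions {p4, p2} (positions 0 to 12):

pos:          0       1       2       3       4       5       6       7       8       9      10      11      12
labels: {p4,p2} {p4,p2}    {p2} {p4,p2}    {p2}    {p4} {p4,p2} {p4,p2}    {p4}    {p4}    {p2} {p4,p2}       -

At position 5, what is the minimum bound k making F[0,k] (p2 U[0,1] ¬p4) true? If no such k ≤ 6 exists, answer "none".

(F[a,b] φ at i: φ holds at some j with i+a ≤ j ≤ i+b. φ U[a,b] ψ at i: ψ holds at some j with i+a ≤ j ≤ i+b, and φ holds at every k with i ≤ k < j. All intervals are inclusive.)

5

Scan j = 5,6,… for (p2 U[0,1] ¬p4):
  j=5: fails
  j=6: fails
  j=7: fails
  j=8: fails
  j=9: fails
  j=10: holds
First hit at j=10, so smallest k = 10-5 = 5.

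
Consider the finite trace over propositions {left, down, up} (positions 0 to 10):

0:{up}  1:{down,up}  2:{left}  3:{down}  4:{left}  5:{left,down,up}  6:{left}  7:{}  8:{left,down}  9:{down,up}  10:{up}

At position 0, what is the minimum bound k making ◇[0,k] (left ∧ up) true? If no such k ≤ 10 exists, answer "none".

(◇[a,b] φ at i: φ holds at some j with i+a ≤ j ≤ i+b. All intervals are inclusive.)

5

Scan j = 0,1,… for (left ∧ up):
  j=0: fails
  j=1: fails
  j=2: fails
  j=3: fails
  j=4: fails
  j=5: holds
First hit at j=5, so smallest k = 5-0 = 5.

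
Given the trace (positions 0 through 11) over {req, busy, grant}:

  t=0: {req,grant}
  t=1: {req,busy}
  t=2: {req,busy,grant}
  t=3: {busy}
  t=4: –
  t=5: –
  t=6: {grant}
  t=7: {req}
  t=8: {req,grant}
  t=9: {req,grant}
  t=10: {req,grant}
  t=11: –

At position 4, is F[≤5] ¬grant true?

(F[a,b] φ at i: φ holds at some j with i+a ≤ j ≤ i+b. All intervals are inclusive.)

Holds

Check ¬grant at each j in [4,9]:
  j=4: true
  j=5: true
  j=6: false
  j=7: true
  j=8: false
  j=9: false
Found at j=4 → formula holds.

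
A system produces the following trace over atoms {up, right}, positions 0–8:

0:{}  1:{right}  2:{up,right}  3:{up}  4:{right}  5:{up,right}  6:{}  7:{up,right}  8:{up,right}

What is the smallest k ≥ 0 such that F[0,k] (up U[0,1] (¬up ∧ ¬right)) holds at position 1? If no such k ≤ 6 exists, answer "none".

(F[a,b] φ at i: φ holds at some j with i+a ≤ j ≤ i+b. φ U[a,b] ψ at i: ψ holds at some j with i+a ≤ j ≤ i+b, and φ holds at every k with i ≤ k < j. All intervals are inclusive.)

4

Scan j = 1,2,… for (up U[0,1] (¬up ∧ ¬right)):
  j=1: fails
  j=2: fails
  j=3: fails
  j=4: fails
  j=5: holds
First hit at j=5, so smallest k = 5-1 = 4.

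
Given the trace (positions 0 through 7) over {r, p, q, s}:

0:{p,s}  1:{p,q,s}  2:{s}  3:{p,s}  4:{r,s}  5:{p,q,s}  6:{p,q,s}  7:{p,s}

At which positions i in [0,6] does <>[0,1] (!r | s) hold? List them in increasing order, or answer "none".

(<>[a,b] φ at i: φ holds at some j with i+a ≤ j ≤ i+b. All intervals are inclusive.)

0, 1, 2, 3, 4, 5, 6

Evaluate at each i in [0,6]:
  i=0: ✓ (witness j=0)
  i=1: ✓ (witness j=1)
  i=2: ✓ (witness j=2)
  i=3: ✓ (witness j=3)
  i=4: ✓ (witness j=4)
  i=5: ✓ (witness j=5)
  i=6: ✓ (witness j=6)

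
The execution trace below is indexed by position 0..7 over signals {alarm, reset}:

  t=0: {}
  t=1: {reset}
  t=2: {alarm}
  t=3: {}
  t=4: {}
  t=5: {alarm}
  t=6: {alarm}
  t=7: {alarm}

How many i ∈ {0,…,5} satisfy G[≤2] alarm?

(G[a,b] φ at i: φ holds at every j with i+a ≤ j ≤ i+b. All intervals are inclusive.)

1

Evaluate at each i in [0,5]:
  i=0: ✗ (fails at j=0)
  i=1: ✗ (fails at j=1)
  i=2: ✗ (fails at j=3)
  i=3: ✗ (fails at j=3)
  i=4: ✗ (fails at j=4)
  i=5: ✓ (all of [5,7])
Positions where it holds: {5} → 1.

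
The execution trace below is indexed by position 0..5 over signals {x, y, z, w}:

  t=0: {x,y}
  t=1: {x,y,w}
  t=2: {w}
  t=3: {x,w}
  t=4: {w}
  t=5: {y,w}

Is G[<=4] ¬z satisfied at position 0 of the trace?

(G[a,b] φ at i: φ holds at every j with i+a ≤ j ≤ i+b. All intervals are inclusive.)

Yes

Check ¬z at every j in [0,4]:
  j=0: true
  j=1: true
  j=2: true
  j=3: true
  j=4: true
All positions satisfy it → formula holds.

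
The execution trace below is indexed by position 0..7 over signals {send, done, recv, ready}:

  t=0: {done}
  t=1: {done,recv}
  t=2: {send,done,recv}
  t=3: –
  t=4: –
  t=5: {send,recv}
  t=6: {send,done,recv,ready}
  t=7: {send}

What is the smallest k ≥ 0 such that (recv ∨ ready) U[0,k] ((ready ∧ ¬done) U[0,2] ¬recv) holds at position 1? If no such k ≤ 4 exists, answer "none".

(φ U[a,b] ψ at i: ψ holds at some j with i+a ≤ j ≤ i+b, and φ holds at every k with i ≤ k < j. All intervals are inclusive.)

2

Need earliest j ≥ 1 with ((ready ∧ ¬done) U[0,2] ¬recv), and (recv ∨ ready) at every k in [1,j-1].
  j=1: rhs fails.
  j=2: rhs fails.
  j=3: rhs holds; lhs holds on [1,2]. k = 2.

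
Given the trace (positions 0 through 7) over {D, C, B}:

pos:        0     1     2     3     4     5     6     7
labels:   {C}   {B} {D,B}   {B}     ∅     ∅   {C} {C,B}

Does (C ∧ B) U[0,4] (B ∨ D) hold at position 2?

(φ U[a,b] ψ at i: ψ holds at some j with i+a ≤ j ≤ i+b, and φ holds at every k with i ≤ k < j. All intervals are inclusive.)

True

Need some j in [2,6] with (B ∨ D), and (C ∧ B) at every k in [2,j-1].
  j=2: (B ∨ D) holds; no prefix to check → satisfied.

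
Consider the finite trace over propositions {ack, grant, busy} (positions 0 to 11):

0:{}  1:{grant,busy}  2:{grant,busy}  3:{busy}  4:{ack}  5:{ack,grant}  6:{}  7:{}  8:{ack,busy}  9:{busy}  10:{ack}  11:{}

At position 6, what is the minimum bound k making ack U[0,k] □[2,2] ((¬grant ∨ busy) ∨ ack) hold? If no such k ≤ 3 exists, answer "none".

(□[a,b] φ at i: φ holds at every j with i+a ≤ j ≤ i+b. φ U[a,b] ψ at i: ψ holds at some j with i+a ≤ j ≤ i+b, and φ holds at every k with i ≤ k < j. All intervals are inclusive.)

0

Need earliest j ≥ 6 with □[2,2] ((¬grant ∨ busy) ∨ ack), and ack at every k in [6,j-1].
  j=6: rhs holds (empty prefix). k = 0.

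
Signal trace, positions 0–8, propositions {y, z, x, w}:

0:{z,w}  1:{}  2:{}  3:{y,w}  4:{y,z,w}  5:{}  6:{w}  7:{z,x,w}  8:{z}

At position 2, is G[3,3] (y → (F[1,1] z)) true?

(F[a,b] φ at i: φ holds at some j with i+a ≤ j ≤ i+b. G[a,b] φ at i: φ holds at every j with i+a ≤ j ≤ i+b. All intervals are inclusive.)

Check (y → (F[1,1] z)) at every j in [5,5]:
  j=5: antecedent false → ✓
All positions satisfy it → formula holds.

Yes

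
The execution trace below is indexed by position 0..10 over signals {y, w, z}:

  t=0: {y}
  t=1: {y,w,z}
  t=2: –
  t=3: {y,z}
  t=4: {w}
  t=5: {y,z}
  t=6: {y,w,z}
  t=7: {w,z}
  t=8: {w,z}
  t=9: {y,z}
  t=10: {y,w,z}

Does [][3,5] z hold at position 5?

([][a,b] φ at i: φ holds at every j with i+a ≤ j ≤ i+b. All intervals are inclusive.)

Yes

Check z at every j in [8,10]:
  j=8: true
  j=9: true
  j=10: true
All positions satisfy it → formula holds.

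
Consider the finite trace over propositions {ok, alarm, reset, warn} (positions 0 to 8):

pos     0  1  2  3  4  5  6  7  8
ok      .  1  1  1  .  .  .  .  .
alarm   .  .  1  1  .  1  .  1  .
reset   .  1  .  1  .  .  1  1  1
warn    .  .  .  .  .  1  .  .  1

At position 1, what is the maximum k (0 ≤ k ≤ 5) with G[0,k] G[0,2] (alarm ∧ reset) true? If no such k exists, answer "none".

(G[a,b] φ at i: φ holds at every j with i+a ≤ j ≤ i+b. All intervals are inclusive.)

G[0,2] (alarm ∧ reset) must hold from j=1 onward; find where it first fails.
  j=1: fails → no k works.

none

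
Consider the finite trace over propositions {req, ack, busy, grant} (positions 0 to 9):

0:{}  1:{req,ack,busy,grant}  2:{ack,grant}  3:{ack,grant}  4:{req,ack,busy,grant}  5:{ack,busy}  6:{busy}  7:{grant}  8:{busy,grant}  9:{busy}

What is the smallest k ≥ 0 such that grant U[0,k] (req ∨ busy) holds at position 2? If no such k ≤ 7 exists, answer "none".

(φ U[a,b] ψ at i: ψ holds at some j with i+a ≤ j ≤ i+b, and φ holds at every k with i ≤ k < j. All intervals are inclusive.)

2

Need earliest j ≥ 2 with (req ∨ busy), and grant at every k in [2,j-1].
  j=2: rhs fails.
  j=3: rhs fails.
  j=4: rhs holds; lhs holds on [2,3]. k = 2.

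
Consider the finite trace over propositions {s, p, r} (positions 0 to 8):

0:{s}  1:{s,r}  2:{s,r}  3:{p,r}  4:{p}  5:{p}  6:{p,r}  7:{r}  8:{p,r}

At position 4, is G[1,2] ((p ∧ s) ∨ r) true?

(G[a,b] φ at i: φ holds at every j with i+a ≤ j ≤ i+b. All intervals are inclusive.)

Check ((p ∧ s) ∨ r) at every j in [5,6]:
  j=5: false
  j=6: true
Fails at j=5 → formula fails.

False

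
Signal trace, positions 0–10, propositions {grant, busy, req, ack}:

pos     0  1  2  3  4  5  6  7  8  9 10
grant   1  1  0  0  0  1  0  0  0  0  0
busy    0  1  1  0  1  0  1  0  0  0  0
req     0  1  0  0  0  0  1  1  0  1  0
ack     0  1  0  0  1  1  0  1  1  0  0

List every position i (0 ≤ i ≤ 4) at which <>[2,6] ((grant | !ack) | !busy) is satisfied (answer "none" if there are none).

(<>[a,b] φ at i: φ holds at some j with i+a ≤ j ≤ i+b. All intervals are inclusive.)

Evaluate at each i in [0,4]:
  i=0: ✓ (witness j=2)
  i=1: ✓ (witness j=3)
  i=2: ✓ (witness j=5)
  i=3: ✓ (witness j=5)
  i=4: ✓ (witness j=6)

0, 1, 2, 3, 4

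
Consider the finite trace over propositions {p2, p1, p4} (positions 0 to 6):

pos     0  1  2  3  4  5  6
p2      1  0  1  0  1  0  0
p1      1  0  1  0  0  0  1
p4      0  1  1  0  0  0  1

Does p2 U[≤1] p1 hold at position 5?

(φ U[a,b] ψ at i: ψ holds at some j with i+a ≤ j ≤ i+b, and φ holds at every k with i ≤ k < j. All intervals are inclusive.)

Need some j in [5,6] with p1, and p2 at every k in [5,j-1].
  j=5: p1 false.
  j=6: p1 holds, but p2 fails at k=5 → not this j.
No j in the window works → until fails.

No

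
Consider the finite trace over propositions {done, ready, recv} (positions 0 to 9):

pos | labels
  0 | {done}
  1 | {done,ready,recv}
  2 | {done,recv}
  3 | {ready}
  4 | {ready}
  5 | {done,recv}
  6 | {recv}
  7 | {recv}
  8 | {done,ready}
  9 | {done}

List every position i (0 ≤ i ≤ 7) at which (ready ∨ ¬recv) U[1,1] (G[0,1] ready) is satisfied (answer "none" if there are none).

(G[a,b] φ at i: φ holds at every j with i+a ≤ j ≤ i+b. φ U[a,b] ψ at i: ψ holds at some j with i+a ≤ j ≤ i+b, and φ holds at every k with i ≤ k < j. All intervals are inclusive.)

Evaluate at each i in [0,7]:
  i=0: ✗ (no rhs in [1,1])
  i=1: ✗ (no rhs in [2,2])
  i=2: ✗ (lhs fails at k=2 before rhs at j=3)
  i=3: ✗ (no rhs in [4,4])
  i=4: ✗ (no rhs in [5,5])
  i=5: ✗ (no rhs in [6,6])
  i=6: ✗ (no rhs in [7,7])
  i=7: ✗ (no rhs in [8,8])

none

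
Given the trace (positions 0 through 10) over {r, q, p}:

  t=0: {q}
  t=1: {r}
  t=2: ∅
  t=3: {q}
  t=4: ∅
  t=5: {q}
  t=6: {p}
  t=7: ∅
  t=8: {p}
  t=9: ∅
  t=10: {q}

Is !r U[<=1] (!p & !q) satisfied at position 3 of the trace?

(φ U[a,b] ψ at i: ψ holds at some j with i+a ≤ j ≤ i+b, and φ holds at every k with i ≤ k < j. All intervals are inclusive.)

Holds

Need some j in [3,4] with (!p & !q), and !r at every k in [3,j-1].
  j=3: (!p & !q) false.
  j=4: (!p & !q) holds; !r holds at every k in [3,3] → satisfied.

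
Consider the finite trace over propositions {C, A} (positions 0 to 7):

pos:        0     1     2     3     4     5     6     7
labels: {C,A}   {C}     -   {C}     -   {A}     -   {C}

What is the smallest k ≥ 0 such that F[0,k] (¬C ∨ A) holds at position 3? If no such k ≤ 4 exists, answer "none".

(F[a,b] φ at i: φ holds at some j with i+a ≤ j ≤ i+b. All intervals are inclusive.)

Scan j = 3,4,… for (¬C ∨ A):
  j=3: fails
  j=4: holds
First hit at j=4, so smallest k = 4-3 = 1.

1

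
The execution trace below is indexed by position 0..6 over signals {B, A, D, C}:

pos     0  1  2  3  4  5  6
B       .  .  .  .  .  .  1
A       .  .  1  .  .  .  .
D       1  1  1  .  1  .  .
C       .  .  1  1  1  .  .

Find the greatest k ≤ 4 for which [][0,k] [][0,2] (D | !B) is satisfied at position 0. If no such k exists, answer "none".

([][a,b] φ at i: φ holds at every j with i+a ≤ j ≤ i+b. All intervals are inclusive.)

[][0,2] (D | !B) must hold from j=0 onward; find where it first fails.
  j=0: holds
  j=1: holds
  j=2: holds
  j=3: holds
  j=4: fails
Holds on [0,3], so largest k = 3.

3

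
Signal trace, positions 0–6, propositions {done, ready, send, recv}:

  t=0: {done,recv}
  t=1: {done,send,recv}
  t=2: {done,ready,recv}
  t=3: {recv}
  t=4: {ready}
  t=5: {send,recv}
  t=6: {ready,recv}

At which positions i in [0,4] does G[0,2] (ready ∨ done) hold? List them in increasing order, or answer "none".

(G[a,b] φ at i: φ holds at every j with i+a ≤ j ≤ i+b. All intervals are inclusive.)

0

Evaluate at each i in [0,4]:
  i=0: ✓ (all of [0,2])
  i=1: ✗ (fails at j=3)
  i=2: ✗ (fails at j=3)
  i=3: ✗ (fails at j=3)
  i=4: ✗ (fails at j=5)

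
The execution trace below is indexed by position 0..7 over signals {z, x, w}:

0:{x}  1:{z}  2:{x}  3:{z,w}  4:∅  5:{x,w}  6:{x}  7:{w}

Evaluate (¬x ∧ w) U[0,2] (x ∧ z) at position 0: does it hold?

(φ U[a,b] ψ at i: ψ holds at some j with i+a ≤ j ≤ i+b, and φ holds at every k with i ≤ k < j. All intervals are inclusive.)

Does not hold

Need some j in [0,2] with (x ∧ z), and (¬x ∧ w) at every k in [0,j-1].
  j=0: (x ∧ z) false.
  j=1: (x ∧ z) false.
  j=2: (x ∧ z) false.
No j in the window works → until fails.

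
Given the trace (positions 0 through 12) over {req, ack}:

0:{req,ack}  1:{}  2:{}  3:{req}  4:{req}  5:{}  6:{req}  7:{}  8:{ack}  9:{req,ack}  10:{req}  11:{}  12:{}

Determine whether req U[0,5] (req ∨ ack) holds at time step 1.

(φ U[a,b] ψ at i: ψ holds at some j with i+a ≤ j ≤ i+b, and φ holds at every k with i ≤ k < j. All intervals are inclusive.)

Need some j in [1,6] with (req ∨ ack), and req at every k in [1,j-1].
  j=1: (req ∨ ack) false.
  j=2: (req ∨ ack) false.
  j=3: (req ∨ ack) holds, but req fails at k=1 → not this j.
  j=4: (req ∨ ack) holds, but req fails at k=1 → not this j.
  j=5: (req ∨ ack) false.
  j=6: (req ∨ ack) holds, but req fails at k=1 → not this j.
No j in the window works → until fails.

Does not hold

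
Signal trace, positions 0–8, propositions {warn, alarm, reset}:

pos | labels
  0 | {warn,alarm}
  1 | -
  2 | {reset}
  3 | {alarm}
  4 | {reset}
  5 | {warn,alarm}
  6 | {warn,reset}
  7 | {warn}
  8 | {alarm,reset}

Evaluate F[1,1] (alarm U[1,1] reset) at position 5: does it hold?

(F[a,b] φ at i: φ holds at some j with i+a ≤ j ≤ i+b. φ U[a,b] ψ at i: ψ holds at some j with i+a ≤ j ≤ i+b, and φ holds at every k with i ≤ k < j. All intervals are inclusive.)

No

Check (alarm U[1,1] reset) at each j in [6,6]:
  j=6: fails
No position in the window satisfies it → formula fails.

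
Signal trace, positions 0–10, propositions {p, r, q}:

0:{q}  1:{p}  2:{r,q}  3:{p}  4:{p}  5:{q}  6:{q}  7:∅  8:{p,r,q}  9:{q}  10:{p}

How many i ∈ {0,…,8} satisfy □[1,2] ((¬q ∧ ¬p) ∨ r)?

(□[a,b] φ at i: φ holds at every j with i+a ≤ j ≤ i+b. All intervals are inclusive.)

Evaluate at each i in [0,8]:
  i=0: ✗ (fails at j=1)
  i=1: ✗ (fails at j=3)
  i=2: ✗ (fails at j=3)
  i=3: ✗ (fails at j=4)
  i=4: ✗ (fails at j=5)
  i=5: ✗ (fails at j=6)
  i=6: ✓ (all of [7,8])
  i=7: ✗ (fails at j=9)
  i=8: ✗ (fails at j=9)
Positions where it holds: {6} → 1.

1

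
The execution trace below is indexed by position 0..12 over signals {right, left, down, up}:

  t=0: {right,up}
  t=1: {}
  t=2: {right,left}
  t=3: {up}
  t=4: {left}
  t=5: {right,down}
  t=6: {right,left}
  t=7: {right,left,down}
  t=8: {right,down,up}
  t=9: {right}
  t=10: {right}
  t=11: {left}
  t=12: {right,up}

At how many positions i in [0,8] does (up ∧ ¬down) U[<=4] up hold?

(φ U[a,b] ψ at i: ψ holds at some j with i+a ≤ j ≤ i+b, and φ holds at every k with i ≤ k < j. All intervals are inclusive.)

Evaluate at each i in [0,8]:
  i=0: ✓ (rhs at j=0)
  i=1: ✗ (lhs fails at k=1 before rhs at j=3)
  i=2: ✗ (lhs fails at k=2 before rhs at j=3)
  i=3: ✓ (rhs at j=3)
  i=4: ✗ (lhs fails at k=4 before rhs at j=8)
  i=5: ✗ (lhs fails at k=5 before rhs at j=8)
  i=6: ✗ (lhs fails at k=6 before rhs at j=8)
  i=7: ✗ (lhs fails at k=7 before rhs at j=8)
  i=8: ✓ (rhs at j=8)
Positions where it holds: {0, 3, 8} → 3.

3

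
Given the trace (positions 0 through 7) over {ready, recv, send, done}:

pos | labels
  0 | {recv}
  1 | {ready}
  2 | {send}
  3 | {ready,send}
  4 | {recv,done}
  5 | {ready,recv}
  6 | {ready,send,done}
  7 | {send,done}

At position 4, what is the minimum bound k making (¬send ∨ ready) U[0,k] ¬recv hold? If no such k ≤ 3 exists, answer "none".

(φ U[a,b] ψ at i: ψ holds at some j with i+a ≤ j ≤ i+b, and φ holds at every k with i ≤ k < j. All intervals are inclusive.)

2

Need earliest j ≥ 4 with ¬recv, and (¬send ∨ ready) at every k in [4,j-1].
  j=4: rhs fails.
  j=5: rhs fails.
  j=6: rhs holds; lhs holds on [4,5]. k = 2.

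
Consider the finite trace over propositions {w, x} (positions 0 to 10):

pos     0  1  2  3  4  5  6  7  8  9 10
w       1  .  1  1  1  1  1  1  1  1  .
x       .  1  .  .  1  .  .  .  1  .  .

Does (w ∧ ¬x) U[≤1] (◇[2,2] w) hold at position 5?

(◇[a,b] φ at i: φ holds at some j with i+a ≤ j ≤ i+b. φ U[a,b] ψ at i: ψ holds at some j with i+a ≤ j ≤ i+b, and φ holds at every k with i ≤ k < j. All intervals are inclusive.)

True

Need some j in [5,6] with ◇[2,2] w, and (w ∧ ¬x) at every k in [5,j-1].
  j=5: ◇[2,2] w holds; no prefix to check → satisfied.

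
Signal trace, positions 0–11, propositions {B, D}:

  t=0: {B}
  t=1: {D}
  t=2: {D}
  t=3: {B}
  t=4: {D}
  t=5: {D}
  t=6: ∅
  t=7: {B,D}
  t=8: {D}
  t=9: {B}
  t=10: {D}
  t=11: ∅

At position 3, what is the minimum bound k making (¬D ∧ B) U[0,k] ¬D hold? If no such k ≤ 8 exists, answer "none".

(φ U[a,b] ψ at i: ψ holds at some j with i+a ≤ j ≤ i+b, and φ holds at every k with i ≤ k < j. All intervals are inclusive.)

0

Need earliest j ≥ 3 with ¬D, and (¬D ∧ B) at every k in [3,j-1].
  j=3: rhs holds (empty prefix). k = 0.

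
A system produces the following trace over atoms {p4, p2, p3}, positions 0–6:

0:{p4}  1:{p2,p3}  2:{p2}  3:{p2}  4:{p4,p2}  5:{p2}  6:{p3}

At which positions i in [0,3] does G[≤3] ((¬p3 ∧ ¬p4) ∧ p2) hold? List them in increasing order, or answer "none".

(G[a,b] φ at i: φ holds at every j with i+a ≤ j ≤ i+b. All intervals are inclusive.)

none

Evaluate at each i in [0,3]:
  i=0: ✗ (fails at j=0)
  i=1: ✗ (fails at j=1)
  i=2: ✗ (fails at j=4)
  i=3: ✗ (fails at j=4)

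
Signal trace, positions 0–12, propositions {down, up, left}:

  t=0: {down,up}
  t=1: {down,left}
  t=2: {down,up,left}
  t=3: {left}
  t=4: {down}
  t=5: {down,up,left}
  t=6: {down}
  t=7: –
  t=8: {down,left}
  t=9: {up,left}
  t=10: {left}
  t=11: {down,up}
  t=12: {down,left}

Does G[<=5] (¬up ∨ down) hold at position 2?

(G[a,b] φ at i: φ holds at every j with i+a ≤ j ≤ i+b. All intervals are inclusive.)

Check (¬up ∨ down) at every j in [2,7]:
  j=2: true
  j=3: true
  j=4: true
  j=5: true
  j=6: true
  j=7: true
All positions satisfy it → formula holds.

Holds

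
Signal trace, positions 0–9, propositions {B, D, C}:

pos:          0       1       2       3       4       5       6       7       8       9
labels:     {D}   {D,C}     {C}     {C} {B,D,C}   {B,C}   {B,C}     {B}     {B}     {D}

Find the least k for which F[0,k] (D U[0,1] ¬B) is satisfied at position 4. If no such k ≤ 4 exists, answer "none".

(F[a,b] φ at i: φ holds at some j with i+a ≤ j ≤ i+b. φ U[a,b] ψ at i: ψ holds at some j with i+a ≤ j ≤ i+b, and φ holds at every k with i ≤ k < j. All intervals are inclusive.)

Scan j = 4,5,… for (D U[0,1] ¬B):
  j=4: fails
  j=5: fails
  j=6: fails
  j=7: fails
  j=8: fails
No j in [4,8] satisfies it → none.

none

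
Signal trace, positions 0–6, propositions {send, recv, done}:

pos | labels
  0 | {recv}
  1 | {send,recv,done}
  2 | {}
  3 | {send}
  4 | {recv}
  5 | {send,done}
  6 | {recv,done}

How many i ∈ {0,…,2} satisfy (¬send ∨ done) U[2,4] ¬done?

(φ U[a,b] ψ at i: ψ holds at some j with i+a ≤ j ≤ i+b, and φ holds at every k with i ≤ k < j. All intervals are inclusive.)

Evaluate at each i in [0,2]:
  i=0: ✓ (rhs at j=2; lhs holds on [0,1])
  i=1: ✓ (rhs at j=3; lhs holds on [1,2])
  i=2: ✗ (lhs fails at k=3 before rhs at j=4)
Positions where it holds: {0, 1} → 2.

2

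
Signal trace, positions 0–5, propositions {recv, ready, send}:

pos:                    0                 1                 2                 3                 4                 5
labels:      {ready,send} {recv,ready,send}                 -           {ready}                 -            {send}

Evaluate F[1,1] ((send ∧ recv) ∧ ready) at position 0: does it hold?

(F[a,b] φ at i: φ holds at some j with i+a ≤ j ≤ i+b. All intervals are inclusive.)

True

Check ((send ∧ recv) ∧ ready) at each j in [1,1]:
  j=1: true
Found at j=1 → formula holds.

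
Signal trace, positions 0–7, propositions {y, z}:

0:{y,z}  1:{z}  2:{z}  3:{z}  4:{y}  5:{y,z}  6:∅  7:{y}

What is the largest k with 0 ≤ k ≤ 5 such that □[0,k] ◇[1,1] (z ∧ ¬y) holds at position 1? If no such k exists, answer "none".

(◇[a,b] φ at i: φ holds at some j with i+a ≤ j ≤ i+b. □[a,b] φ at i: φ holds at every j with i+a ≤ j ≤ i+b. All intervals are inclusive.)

1

◇[1,1] (z ∧ ¬y) must hold from j=1 onward; find where it first fails.
  j=1: holds
  j=2: holds
  j=3: fails
Holds on [1,2], so largest k = 1.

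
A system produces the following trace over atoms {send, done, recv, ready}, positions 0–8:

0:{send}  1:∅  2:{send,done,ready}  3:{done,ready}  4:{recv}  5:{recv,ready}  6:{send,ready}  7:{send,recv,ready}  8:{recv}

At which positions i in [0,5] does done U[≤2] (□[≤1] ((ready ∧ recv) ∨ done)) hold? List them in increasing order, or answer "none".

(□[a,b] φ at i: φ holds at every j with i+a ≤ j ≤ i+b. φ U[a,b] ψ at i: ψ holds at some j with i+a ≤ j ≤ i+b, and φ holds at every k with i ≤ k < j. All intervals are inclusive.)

Evaluate at each i in [0,5]:
  i=0: ✗ (lhs fails at k=0 before rhs at j=2)
  i=1: ✗ (lhs fails at k=1 before rhs at j=2)
  i=2: ✓ (rhs at j=2)
  i=3: ✗ (no rhs in [3,5])
  i=4: ✗ (no rhs in [4,6])
  i=5: ✗ (no rhs in [5,7])

2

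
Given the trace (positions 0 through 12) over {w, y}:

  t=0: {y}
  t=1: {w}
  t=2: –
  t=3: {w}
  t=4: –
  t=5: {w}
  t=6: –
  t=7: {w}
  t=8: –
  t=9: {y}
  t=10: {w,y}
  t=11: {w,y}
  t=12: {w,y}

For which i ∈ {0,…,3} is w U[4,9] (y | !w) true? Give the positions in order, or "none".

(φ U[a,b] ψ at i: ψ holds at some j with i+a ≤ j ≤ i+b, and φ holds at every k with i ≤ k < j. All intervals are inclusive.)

none

Evaluate at each i in [0,3]:
  i=0: ✗ (lhs fails at k=0 before rhs at j=4)
  i=1: ✗ (lhs fails at k=2 before rhs at j=6)
  i=2: ✗ (lhs fails at k=2 before rhs at j=6)
  i=3: ✗ (lhs fails at k=4 before rhs at j=8)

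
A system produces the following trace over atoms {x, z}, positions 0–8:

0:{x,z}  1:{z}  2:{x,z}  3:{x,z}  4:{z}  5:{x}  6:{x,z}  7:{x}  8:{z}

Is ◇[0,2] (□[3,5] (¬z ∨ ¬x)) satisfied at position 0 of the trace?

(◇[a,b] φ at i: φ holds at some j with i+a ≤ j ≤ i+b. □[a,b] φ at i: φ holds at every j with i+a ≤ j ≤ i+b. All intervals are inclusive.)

No

Check □[3,5] (¬z ∨ ¬x) at each j in [0,2]:
  j=0: fails at 3
  j=1: fails at 6
  j=2: fails at 6
No position in the window satisfies it → formula fails.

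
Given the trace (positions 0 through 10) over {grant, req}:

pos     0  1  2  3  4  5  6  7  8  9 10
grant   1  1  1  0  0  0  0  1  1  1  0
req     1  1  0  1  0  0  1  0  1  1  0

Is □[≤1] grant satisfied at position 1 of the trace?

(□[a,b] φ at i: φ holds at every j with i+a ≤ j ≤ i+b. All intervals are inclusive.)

Holds

Check grant at every j in [1,2]:
  j=1: true
  j=2: true
All positions satisfy it → formula holds.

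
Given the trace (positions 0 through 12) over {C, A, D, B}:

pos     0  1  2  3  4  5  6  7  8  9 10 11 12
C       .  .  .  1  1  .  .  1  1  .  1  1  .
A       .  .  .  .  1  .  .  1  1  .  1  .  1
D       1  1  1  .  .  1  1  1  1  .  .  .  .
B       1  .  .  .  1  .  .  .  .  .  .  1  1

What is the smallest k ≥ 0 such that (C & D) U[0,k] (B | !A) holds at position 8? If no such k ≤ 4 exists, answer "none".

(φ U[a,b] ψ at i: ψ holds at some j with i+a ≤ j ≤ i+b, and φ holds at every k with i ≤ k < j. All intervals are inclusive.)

Need earliest j ≥ 8 with (B | !A), and (C & D) at every k in [8,j-1].
  j=8: rhs fails.
  j=9: rhs holds; lhs holds on [8,8]. k = 1.

1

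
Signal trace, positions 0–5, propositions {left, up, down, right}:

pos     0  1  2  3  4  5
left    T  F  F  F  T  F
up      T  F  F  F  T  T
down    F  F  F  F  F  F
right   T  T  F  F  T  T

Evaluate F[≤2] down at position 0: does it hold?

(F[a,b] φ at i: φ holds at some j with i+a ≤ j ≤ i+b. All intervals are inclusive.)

No

Check down at each j in [0,2]:
  j=0: false
  j=1: false
  j=2: false
No position in the window satisfies it → formula fails.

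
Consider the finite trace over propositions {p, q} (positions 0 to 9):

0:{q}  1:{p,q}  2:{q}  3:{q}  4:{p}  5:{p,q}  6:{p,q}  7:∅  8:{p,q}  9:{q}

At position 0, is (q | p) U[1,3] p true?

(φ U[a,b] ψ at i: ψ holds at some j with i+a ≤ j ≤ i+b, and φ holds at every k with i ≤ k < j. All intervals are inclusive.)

Holds

Need some j in [1,3] with p, and (q | p) at every k in [0,j-1].
  j=1: p holds; (q | p) holds at every k in [0,0] → satisfied.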